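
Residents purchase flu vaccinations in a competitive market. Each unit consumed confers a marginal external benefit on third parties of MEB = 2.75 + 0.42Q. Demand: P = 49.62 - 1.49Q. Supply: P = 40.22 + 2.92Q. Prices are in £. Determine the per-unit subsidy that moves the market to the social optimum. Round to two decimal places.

Social marginal benefit = demand + MEB = 52.37 - 1.07Q.
Set SMB = MC: 52.37 - 1.07Q = 40.22 + 2.92Q → Q* = 3.0451.
The Pigouvian subsidy equals MEB at Q*: 2.75 + 0.42×3.0451 = 4.0289.

subsidy = £4.03 per unit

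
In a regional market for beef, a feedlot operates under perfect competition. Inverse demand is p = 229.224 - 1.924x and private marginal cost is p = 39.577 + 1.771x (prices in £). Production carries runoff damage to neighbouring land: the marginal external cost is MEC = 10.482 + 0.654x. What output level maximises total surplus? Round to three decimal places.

Social marginal cost = private MC + MEC = 50.059 + 2.425x.
Set SMC = demand: 50.059 + 2.425x = 229.224 - 1.924x → x* = 41.1968.

x* = 41.197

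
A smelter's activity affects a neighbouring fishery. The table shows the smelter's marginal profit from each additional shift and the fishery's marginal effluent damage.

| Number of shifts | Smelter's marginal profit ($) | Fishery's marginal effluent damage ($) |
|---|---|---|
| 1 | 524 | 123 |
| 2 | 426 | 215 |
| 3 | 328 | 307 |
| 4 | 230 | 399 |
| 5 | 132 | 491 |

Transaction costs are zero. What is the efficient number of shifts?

3

Bargaining reaches the level where marginal profit last exceeds marginal effluent damage.
That holds through level 3 (328 ≥ 307) but not at 4 (230 < 399).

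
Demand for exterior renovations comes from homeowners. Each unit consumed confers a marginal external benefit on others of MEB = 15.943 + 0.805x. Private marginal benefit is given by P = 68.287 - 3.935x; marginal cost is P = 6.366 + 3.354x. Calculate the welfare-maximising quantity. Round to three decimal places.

x* = 12.009

Social marginal benefit = demand + MEB = 84.230 - 3.130x.
Set SMB = MC: 84.230 - 3.130x = 6.366 + 3.354x → x* = 12.0086.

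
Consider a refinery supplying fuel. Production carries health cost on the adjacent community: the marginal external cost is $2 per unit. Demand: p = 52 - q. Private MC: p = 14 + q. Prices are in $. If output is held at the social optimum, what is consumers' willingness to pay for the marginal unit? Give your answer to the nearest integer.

P = $34

Social marginal cost = private MC + MEC = 16 + q.
Set SMC = demand: 16 + q = 52 - q → q* = 18.0000.
Consumer price on the demand curve at q*: 52 − 1×18.0000 = 34.0000.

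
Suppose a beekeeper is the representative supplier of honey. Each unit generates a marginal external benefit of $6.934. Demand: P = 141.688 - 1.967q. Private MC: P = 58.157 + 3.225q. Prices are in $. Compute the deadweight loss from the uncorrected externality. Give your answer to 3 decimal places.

Market equilibrium (private): 58.157 + 3.225q = 141.688 - 1.967q → q_m = 16.0884.
Social marginal cost = private MC − MEB = 51.223 + 3.225q.
Set SMC = demand: 51.223 + 3.225q = 141.688 - 1.967q → q* = 17.4239.
Height of the DWL triangle at q_m is demand(q_m) − SMC(q_m) = MEB(q_m) = 6.9340.
DWL = ½ × 1.3355 × 6.9340 = 4.6302.

DWL = $4.630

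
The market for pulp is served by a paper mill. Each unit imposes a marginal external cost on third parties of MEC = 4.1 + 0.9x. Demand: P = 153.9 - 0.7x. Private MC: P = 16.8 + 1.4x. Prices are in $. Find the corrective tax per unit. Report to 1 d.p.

Social marginal cost = private MC + MEC = 20.9 + 2.3x.
Set SMC = demand: 20.9 + 2.3x = 153.9 - 0.7x → x* = 44.3333.
The Pigouvian tax equals MEC at x*: 4.1 + 0.9×44.3333 = 44.0000.

tax = $44.0 per unit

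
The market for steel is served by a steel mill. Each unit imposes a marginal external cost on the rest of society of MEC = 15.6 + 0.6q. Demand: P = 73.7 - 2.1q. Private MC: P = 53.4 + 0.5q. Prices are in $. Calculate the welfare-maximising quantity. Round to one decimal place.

Social marginal cost = private MC + MEC = 69.0 + 1.1q.
Set SMC = demand: 69.0 + 1.1q = 73.7 - 2.1q → q* = 1.4688.

q* = 1.5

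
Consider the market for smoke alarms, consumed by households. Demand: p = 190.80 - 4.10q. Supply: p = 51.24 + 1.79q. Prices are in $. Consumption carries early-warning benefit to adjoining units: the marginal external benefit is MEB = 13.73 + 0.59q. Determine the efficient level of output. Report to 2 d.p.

q* = 28.92

Social marginal benefit = demand + MEB = 204.53 - 3.51q.
Set SMB = MC: 204.53 - 3.51q = 51.24 + 1.79q → q* = 28.9226.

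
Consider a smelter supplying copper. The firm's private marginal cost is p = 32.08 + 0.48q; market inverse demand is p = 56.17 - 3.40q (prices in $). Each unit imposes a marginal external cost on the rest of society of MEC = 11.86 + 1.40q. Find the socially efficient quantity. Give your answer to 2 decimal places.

q* = 2.32

Social marginal cost = private MC + MEC = 43.94 + 1.88q.
Set SMC = demand: 43.94 + 1.88q = 56.17 - 3.40q → q* = 2.3163.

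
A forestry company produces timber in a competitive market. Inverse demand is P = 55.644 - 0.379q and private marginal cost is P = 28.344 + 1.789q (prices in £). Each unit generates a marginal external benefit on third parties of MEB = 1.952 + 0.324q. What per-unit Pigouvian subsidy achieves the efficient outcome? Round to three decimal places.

subsidy = £7.092 per unit

Social marginal cost = private MC − MEB = 26.392 + 1.465q.
Set SMC = demand: 26.392 + 1.465q = 55.644 - 0.379q → q* = 15.8633.
The Pigouvian subsidy equals MEB at q*: 1.952 + 0.324×15.8633 = 7.0917.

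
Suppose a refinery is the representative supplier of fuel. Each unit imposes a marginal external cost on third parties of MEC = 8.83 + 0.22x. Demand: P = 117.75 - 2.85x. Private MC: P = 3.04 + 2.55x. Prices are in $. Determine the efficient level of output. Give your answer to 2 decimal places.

Social marginal cost = private MC + MEC = 11.87 + 2.77x.
Set SMC = demand: 11.87 + 2.77x = 117.75 - 2.85x → x* = 18.8399.

x* = 18.84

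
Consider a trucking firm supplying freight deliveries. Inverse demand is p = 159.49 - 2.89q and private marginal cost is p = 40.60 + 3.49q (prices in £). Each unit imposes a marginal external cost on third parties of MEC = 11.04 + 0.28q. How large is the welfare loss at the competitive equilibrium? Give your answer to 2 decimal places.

DWL = £19.84

Market equilibrium (private): 40.60 + 3.49q = 159.49 - 2.89q → q_m = 18.6348.
Social marginal cost = private MC + MEC = 51.64 + 3.77q.
Set SMC = demand: 51.64 + 3.77q = 159.49 - 2.89q → q* = 16.1937.
The welfare-loss triangle has base |q_m − q*| and height MEC(q_m) (the vertical gap between SMC and demand is zero at q* and MEC at q_m).
DWL = ½ × 2.4411 × 16.2577 = 19.8433.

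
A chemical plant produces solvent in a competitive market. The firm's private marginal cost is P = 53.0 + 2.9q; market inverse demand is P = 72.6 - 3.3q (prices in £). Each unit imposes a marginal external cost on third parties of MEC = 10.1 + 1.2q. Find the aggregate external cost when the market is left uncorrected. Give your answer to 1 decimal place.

£37.9

Market equilibrium (private): 53.0 + 2.9q = 72.6 - 3.3q → q_m = 3.1613.
Total external cost = ∫₀^{q_m} (10.1 + 1.2q) dq = 10.1×3.1613 + ½×1.2×3.1613² = 37.9254.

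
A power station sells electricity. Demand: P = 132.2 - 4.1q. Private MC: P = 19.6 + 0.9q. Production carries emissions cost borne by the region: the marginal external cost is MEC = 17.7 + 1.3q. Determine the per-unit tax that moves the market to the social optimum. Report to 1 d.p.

Social marginal cost = private MC + MEC = 37.3 + 2.2q.
Set SMC = demand: 37.3 + 2.2q = 132.2 - 4.1q → q* = 15.0635.
The Pigouvian tax equals MEC at q*: 17.7 + 1.3×15.0635 = 37.2826.

tax = 37.3 per unit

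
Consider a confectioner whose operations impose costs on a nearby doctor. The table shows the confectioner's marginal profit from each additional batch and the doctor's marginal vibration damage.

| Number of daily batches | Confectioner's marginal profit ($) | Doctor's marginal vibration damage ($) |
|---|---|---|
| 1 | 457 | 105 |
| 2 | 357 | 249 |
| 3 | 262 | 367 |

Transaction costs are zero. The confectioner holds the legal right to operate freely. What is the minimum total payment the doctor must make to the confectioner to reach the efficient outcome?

Left alone the confectioner would choose level 3 (marginal profit stays positive).
Efficient level: k* = 2 (marginal profit ≥ marginal vibration damage through 2).
The doctor must at least cover the confectioner's forgone profit from cutting 3→2: 262 = 262.

$262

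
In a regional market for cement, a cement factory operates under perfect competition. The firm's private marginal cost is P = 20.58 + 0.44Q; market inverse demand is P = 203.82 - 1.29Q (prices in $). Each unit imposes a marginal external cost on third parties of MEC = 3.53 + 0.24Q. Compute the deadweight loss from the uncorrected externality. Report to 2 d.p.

Market equilibrium (private): 20.58 + 0.44Q = 203.82 - 1.29Q → Q_m = 105.9191.
Social marginal cost = private MC + MEC = 24.11 + 0.68Q.
Set SMC = demand: 24.11 + 0.68Q = 203.82 - 1.29Q → Q* = 91.2234.
Between Q* and Q_m the wedge SMC − demand runs linearly from 0 to MEC(Q_m), so the loss is a triangle.
DWL = ½ × 14.6957 × 28.9506 = 212.7247.

DWL = $212.72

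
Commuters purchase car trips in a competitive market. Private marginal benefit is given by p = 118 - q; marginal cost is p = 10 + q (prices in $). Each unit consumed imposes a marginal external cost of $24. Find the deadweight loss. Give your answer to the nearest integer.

DWL = $144

Market equilibrium (private): 10 + q = 118 - q → q_m = 54.0000.
Social marginal benefit = demand − MEC = 94 - q.
Set SMB = MC: 94 - q = 10 + q → q* = 42.0000.
The welfare-loss triangle has base |q_m − q*| and height MEC(q_m) (the vertical gap between SMB and MC is zero at q* and MEC at q_m).
DWL = ½ × 12.0000 × 24.0000 = 144.0000.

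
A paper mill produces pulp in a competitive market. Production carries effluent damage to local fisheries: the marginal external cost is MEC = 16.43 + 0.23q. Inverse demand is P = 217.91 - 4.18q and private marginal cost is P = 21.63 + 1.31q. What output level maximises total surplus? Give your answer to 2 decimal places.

Social marginal cost = private MC + MEC = 38.06 + 1.54q.
Set SMC = demand: 38.06 + 1.54q = 217.91 - 4.18q → q* = 31.4423.

q* = 31.44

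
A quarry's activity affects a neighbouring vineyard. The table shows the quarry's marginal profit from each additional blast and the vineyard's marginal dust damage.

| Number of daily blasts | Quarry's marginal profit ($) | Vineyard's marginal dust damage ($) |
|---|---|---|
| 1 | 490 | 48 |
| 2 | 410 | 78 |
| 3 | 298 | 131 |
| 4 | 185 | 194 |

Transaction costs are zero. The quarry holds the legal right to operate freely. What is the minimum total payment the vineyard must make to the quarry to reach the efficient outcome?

$185

Left alone the quarry would choose level 4 (marginal profit stays positive).
Efficient level: k* = 3 (marginal profit ≥ marginal dust damage through 3).
The vineyard must at least cover the quarry's forgone profit from cutting 4→3: 185 = 185.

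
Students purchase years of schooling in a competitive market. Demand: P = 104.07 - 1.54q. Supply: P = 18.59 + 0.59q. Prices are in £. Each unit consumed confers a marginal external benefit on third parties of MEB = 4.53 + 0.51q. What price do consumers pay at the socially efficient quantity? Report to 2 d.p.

Social marginal benefit = demand + MEB = 108.60 - 1.03q.
Set SMB = MC: 108.60 - 1.03q = 18.59 + 0.59q → q* = 55.5617.
Consumer price on the demand curve at q*: 104.07 − 1.54×55.5617 = 18.5050.

P = £18.50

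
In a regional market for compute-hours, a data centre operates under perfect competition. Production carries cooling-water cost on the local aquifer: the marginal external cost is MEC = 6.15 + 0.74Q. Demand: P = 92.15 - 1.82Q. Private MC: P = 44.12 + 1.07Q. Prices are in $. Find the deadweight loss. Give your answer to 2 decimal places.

DWL = $46.88

Market equilibrium (private): 44.12 + 1.07Q = 92.15 - 1.82Q → Q_m = 16.6194.
Social marginal cost = private MC + MEC = 50.27 + 1.81Q.
Set SMC = demand: 50.27 + 1.81Q = 92.15 - 1.82Q → Q* = 11.5372.
Between Q* and Q_m the wedge SMC − demand runs linearly from 0 to MEC(Q_m), so the loss is a triangle.
DWL = ½ × 5.0822 × 18.4483 = 46.8790.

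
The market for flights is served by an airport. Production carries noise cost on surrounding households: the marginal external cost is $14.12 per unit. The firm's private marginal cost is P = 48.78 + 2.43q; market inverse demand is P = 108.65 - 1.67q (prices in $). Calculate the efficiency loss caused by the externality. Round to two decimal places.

Market equilibrium (private): 48.78 + 2.43q = 108.65 - 1.67q → q_m = 14.6024.
Social marginal cost = private MC + MEC = 62.90 + 2.43q.
Set SMC = demand: 62.90 + 2.43q = 108.65 - 1.67q → q* = 11.1585.
Height of the DWL triangle at q_m is SMC(q_m) − demand(q_m) = MEC(q_m) = 14.1200.
DWL = ½ × 3.4439 × 14.1200 = 24.3139.

DWL = $24.31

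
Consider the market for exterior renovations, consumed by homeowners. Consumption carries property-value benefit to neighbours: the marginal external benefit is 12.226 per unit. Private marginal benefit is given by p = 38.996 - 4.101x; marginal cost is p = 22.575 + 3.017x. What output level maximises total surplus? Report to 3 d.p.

Social marginal benefit = demand + MEB = 51.222 - 4.101x.
Set SMB = MC: 51.222 - 4.101x = 22.575 + 3.017x → x* = 4.0246.

x* = 4.025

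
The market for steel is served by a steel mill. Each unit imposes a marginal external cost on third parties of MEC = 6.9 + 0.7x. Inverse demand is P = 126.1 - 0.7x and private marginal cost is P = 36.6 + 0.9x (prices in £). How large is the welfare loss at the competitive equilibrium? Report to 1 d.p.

DWL = £461.1

Market equilibrium (private): 36.6 + 0.9x = 126.1 - 0.7x → x_m = 55.9375.
Social marginal cost = private MC + MEC = 43.5 + 1.6x.
Set SMC = demand: 43.5 + 1.6x = 126.1 - 0.7x → x* = 35.9130.
Height of the DWL triangle at x_m is SMC(x_m) − demand(x_m) = MEC(x_m) = 46.0563.
DWL = ½ × 20.0245 × 46.0563 = 461.1272.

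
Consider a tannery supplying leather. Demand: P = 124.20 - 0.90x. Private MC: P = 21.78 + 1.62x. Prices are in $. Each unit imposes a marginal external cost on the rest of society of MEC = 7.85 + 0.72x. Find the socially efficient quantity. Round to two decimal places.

x* = 29.19

Social marginal cost = private MC + MEC = 29.63 + 2.34x.
Set SMC = demand: 29.63 + 2.34x = 124.20 - 0.90x → x* = 29.1883.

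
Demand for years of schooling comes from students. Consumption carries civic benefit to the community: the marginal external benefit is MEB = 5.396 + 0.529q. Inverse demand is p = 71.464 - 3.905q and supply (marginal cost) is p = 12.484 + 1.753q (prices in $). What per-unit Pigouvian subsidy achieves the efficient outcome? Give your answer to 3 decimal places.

Social marginal benefit = demand + MEB = 76.860 - 3.376q.
Set SMB = MC: 76.860 - 3.376q = 12.484 + 1.753q → q* = 12.5514.
The Pigouvian subsidy equals MEB at q*: 5.396 + 0.529×12.5514 = 12.0357.

subsidy = $12.036 per unit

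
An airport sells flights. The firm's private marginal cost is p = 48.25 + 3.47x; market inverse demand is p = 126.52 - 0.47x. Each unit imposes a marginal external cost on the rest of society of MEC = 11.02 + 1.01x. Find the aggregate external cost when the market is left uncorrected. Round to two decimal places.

Market equilibrium (private): 48.25 + 3.47x = 126.52 - 0.47x → x_m = 19.8655.
Total external cost = ∫₀^{x_m} (11.02 + 1.01x) dx = 11.02×19.8655 + ½×1.01×19.8655² = 418.2100.

418.21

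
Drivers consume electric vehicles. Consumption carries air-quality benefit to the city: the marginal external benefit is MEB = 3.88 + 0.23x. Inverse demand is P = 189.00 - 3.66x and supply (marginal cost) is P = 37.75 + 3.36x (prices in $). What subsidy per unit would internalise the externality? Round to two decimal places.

Social marginal benefit = demand + MEB = 192.88 - 3.43x.
Set SMB = MC: 192.88 - 3.43x = 37.75 + 3.36x → x* = 22.8468.
The Pigouvian subsidy equals MEB at x*: 3.88 + 0.23×22.8468 = 9.1348.

subsidy = $9.13 per unit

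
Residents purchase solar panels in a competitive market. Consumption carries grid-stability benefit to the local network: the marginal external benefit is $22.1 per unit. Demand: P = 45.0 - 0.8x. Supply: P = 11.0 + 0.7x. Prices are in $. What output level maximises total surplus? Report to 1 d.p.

x* = 37.4

Social marginal benefit = demand + MEB = 67.1 - 0.8x.
Set SMB = MC: 67.1 - 0.8x = 11.0 + 0.7x → x* = 37.4000.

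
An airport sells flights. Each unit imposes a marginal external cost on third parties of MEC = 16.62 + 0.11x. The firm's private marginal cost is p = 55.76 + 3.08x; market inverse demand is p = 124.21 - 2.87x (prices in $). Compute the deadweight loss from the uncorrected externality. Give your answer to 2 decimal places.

DWL = $26.39

Market equilibrium (private): 55.76 + 3.08x = 124.21 - 2.87x → x_m = 11.5042.
Social marginal cost = private MC + MEC = 72.38 + 3.19x.
Set SMC = demand: 72.38 + 3.19x = 124.21 - 2.87x → x* = 8.5528.
The welfare-loss triangle has base |x_m − x*| and height MEC(x_m) (the vertical gap between SMC and demand is zero at x* and MEC at x_m).
DWL = ½ × 2.9514 × 17.8855 = 26.3936.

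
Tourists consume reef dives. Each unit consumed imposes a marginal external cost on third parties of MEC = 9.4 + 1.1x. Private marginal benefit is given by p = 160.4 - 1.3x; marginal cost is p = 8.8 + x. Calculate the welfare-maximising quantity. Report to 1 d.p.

Social marginal benefit = demand − MEC = 151.0 - 2.4x.
Set SMB = MC: 151.0 - 2.4x = 8.8 + x → x* = 41.8235.

x* = 41.8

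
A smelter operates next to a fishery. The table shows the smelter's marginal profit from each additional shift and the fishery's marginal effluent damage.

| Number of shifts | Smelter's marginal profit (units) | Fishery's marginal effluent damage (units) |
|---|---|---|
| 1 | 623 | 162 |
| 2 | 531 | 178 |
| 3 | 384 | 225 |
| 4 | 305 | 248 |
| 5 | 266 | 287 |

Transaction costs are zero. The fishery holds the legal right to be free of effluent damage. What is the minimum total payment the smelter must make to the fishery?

Efficient level: marginal profit ≥ marginal effluent damage through level 4, so k* = 4.
With the fishery holding the right, the smelter must at least compensate total damage at k*: 162 + 178 + 225 + 248 = 813.

813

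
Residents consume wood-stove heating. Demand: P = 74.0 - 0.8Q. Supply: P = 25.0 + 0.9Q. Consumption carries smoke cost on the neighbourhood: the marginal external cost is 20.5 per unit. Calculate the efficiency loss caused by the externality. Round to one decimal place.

Market equilibrium (private): 25.0 + 0.9Q = 74.0 - 0.8Q → Q_m = 28.8235.
Social marginal benefit = demand − MEC = 53.5 - 0.8Q.
Set SMB = MC: 53.5 - 0.8Q = 25.0 + 0.9Q → Q* = 16.7647.
The welfare-loss triangle has base |Q_m − Q*| and height MEC(Q_m) (the vertical gap between SMB and MC is zero at Q* and MEC at Q_m).
DWL = ½ × 12.0588 × 20.5000 = 123.6027.

DWL = 123.6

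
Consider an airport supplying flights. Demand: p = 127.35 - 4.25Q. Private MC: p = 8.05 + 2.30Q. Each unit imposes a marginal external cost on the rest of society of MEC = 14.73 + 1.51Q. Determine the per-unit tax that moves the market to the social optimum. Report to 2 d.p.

tax = 34.32 per unit

Social marginal cost = private MC + MEC = 22.78 + 3.81Q.
Set SMC = demand: 22.78 + 3.81Q = 127.35 - 4.25Q → Q* = 12.9739.
The Pigouvian tax equals MEC at Q*: 14.73 + 1.51×12.9739 = 34.3206.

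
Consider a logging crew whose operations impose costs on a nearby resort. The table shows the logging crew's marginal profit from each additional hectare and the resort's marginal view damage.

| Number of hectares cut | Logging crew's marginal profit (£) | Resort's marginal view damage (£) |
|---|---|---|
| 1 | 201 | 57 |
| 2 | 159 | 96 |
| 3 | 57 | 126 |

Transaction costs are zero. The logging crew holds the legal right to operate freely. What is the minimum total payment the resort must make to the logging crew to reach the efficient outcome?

Left alone the logging crew would choose level 3 (marginal profit stays positive).
Efficient level: k* = 2 (marginal profit ≥ marginal view damage through 2).
The resort must at least cover the logging crew's forgone profit from cutting 3→2: 57 = 57.

£57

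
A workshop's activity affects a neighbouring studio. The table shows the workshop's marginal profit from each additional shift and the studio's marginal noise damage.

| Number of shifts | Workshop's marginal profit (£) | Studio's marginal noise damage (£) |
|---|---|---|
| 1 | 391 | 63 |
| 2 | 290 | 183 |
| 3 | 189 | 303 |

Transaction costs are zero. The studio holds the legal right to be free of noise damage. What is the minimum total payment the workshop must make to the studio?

£246

Efficient level: marginal profit ≥ marginal noise damage through level 2, so k* = 2.
With the studio holding the right, the workshop must at least compensate total damage at k*: 63 + 183 = 246.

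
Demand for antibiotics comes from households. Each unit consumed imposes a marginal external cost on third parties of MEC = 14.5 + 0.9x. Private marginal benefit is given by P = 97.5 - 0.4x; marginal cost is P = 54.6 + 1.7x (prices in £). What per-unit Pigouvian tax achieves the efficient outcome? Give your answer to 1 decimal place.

tax = £23.0 per unit

Social marginal benefit = demand − MEC = 83.0 - 1.3x.
Set SMB = MC: 83.0 - 1.3x = 54.6 + 1.7x → x* = 9.4667.
The Pigouvian tax equals MEC at x*: 14.5 + 0.9×9.4667 = 23.0200.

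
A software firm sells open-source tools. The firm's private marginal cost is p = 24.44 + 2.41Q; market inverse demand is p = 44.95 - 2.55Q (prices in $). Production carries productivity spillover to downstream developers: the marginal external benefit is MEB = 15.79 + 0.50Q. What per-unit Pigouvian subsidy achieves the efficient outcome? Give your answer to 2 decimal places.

subsidy = $19.86 per unit

Social marginal cost = private MC − MEB = 8.65 + 1.91Q.
Set SMC = demand: 8.65 + 1.91Q = 44.95 - 2.55Q → Q* = 8.1390.
The Pigouvian subsidy equals MEB at Q*: 15.79 + 0.50×8.1390 = 19.8595.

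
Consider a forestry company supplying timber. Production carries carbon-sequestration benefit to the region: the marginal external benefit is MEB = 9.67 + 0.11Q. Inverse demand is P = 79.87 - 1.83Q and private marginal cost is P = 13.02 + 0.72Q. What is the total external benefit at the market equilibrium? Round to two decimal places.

291.31

Market equilibrium (private): 13.02 + 0.72Q = 79.87 - 1.83Q → Q_m = 26.2157.
Total external benefit = ∫₀^{Q_m} (9.67 + 0.11Q) dQ = 9.67×26.2157 + ½×0.11×26.2157² = 291.3053.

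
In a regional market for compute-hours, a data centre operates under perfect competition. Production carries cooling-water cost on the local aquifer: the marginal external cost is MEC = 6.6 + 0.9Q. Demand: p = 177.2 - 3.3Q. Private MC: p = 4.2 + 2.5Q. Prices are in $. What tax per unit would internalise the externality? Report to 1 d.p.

Social marginal cost = private MC + MEC = 10.8 + 3.4Q.
Set SMC = demand: 10.8 + 3.4Q = 177.2 - 3.3Q → Q* = 24.8358.
The Pigouvian tax equals MEC at Q*: 6.6 + 0.9×24.8358 = 28.9522.

tax = $29.0 per unit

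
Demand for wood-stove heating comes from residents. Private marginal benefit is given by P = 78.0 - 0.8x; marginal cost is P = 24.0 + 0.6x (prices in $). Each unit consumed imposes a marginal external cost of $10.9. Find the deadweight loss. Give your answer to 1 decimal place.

Market equilibrium (private): 24.0 + 0.6x = 78.0 - 0.8x → x_m = 38.5714.
Social marginal benefit = demand − MEC = 67.1 - 0.8x.
Set SMB = MC: 67.1 - 0.8x = 24.0 + 0.6x → x* = 30.7857.
The welfare-loss triangle has base |x_m − x*| and height MEC(x_m) (the vertical gap between SMB and MC is zero at x* and MEC at x_m).
DWL = ½ × 7.7857 × 10.9000 = 42.4321.

DWL = $42.4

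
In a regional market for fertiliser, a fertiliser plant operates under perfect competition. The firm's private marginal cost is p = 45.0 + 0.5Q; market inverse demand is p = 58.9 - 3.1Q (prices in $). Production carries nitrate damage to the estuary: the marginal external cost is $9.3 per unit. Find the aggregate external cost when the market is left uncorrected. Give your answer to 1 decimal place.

Market equilibrium (private): 45.0 + 0.5Q = 58.9 - 3.1Q → Q_m = 3.8611.
Total external cost = MEC × Q_m = 9.3 × 3.8611 = 35.9082.

$35.9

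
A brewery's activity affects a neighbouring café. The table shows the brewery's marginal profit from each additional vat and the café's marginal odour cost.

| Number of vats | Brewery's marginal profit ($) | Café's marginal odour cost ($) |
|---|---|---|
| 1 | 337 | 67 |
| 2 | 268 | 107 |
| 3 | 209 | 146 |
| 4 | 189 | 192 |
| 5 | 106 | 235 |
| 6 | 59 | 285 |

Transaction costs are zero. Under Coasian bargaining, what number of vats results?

3

Bargaining reaches the level where marginal profit last exceeds marginal odour cost.
That holds through level 3 (209 ≥ 146) but not at 4 (189 < 192).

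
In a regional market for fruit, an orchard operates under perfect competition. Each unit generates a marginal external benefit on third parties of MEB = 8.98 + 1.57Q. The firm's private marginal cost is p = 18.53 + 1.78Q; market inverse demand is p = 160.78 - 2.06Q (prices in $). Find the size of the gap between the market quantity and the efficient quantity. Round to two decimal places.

Market equilibrium (private): 18.53 + 1.78Q = 160.78 - 2.06Q → Q_m = 37.0443.
Social marginal cost = private MC − MEB = 9.55 + 0.21Q.
Set SMC = demand: 9.55 + 0.21Q = 160.78 - 2.06Q → Q* = 66.6211.
Gap = |37.0443 − 66.6211| = 29.5768.

29.58 units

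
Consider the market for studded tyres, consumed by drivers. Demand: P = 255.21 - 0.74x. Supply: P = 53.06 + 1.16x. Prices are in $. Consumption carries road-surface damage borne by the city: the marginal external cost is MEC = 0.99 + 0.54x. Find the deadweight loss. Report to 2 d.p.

Market equilibrium (private): 53.06 + 1.16x = 255.21 - 0.74x → x_m = 106.3947.
Social marginal benefit = demand − MEC = 254.22 - 1.28x.
Set SMB = MC: 254.22 - 1.28x = 53.06 + 1.16x → x* = 82.4426.
Height of the DWL triangle at x_m is MC(x_m) − SMB(x_m) = MEC(x_m) = 58.4432.
DWL = ½ × 23.9521 × 58.4432 = 699.9187.

DWL = $699.92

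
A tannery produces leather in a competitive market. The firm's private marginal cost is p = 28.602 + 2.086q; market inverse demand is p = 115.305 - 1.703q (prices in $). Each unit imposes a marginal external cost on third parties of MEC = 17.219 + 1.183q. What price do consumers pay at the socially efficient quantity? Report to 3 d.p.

Social marginal cost = private MC + MEC = 45.821 + 3.269q.
Set SMC = demand: 45.821 + 3.269q = 115.305 - 1.703q → q* = 13.9751.
Consumer price on the demand curve at q*: 115.305 − 1.703×13.9751 = 91.5054.

P = $91.505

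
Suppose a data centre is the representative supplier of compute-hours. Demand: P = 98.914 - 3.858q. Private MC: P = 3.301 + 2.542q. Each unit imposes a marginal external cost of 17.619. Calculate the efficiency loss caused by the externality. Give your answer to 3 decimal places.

Market equilibrium (private): 3.301 + 2.542q = 98.914 - 3.858q → q_m = 14.9395.
Social marginal cost = private MC + MEC = 20.920 + 2.542q.
Set SMC = demand: 20.920 + 2.542q = 98.914 - 3.858q → q* = 12.1866.
The loss is the area between SMC and demand from q* to q_m; with linear curves that's a triangle of height MEC(q_m).
DWL = ½ × 2.7529 × 17.6190 = 24.2517.

DWL = 24.252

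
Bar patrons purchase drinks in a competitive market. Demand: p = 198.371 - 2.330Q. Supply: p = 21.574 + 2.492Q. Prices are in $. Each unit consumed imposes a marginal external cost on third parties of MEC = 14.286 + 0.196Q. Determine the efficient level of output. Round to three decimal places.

Social marginal benefit = demand − MEC = 184.085 - 2.526Q.
Set SMB = MC: 184.085 - 2.526Q = 21.574 + 2.492Q → Q* = 32.3856.

Q* = 32.386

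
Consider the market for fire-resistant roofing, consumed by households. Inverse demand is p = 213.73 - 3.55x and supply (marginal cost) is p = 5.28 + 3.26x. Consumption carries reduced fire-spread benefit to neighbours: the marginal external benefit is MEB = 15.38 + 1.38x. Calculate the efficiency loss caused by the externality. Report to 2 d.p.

DWL = 305.73

Market equilibrium (private): 5.28 + 3.26x = 213.73 - 3.55x → x_m = 30.6094.
Social marginal benefit = demand + MEB = 229.11 - 2.17x.
Set SMB = MC: 229.11 - 2.17x = 5.28 + 3.26x → x* = 41.2210.
The welfare-loss triangle has base |x_m − x*| and height MEB(x_m) (the vertical gap between SMB and MC is zero at x* and MEB at x_m).
DWL = ½ × 10.6116 × 57.6210 = 305.7255.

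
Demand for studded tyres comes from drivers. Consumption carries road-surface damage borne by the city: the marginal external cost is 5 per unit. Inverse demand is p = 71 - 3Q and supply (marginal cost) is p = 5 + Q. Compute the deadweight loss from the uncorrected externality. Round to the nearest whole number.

DWL = 3

Market equilibrium (private): 5 + Q = 71 - 3Q → Q_m = 16.5000.
Social marginal benefit = demand − MEC = 66 - 3Q.
Set SMB = MC: 66 - 3Q = 5 + Q → Q* = 15.2500.
The welfare-loss triangle has base |Q_m − Q*| and height MEC(Q_m) (the vertical gap between SMB and MC is zero at Q* and MEC at Q_m).
DWL = ½ × 1.2500 × 5.0000 = 3.1250.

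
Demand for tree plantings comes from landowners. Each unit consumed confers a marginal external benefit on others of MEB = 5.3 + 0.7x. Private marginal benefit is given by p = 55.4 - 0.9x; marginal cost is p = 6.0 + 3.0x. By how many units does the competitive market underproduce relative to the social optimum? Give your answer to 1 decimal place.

4.4 units

Market equilibrium (private): 6.0 + 3.0x = 55.4 - 0.9x → x_m = 12.6667.
Social marginal benefit = demand + MEB = 60.7 - 0.2x.
Set SMB = MC: 60.7 - 0.2x = 6.0 + 3.0x → x* = 17.0938.
Gap = |12.6667 − 17.0938| = 4.4271.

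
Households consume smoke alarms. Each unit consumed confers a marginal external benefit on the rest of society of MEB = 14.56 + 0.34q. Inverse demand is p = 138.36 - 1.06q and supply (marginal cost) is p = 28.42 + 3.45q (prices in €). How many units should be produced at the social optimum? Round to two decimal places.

Social marginal benefit = demand + MEB = 152.92 - 0.72q.
Set SMB = MC: 152.92 - 0.72q = 28.42 + 3.45q → q* = 29.8561.

q* = 29.86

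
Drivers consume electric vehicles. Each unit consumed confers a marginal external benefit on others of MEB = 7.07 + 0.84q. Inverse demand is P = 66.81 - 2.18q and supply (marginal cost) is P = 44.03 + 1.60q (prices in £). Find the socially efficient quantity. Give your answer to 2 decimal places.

q* = 10.15

Social marginal benefit = demand + MEB = 73.88 - 1.34q.
Set SMB = MC: 73.88 - 1.34q = 44.03 + 1.60q → q* = 10.1531.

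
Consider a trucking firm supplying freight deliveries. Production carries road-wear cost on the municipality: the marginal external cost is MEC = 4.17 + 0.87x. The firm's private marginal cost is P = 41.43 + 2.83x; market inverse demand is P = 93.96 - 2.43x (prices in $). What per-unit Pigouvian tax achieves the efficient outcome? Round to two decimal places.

Social marginal cost = private MC + MEC = 45.60 + 3.70x.
Set SMC = demand: 45.60 + 3.70x = 93.96 - 2.43x → x* = 7.8891.
The Pigouvian tax equals MEC at x*: 4.17 + 0.87×7.8891 = 11.0335.

tax = $11.03 per unit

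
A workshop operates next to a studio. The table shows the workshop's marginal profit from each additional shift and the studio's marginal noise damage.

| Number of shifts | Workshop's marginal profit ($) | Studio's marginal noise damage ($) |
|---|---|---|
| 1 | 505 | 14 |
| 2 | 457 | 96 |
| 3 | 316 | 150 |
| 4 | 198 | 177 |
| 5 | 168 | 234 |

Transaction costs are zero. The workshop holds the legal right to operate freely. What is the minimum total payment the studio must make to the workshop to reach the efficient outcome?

$168

Left alone the workshop would choose level 5 (marginal profit stays positive).
Efficient level: k* = 4 (marginal profit ≥ marginal noise damage through 4).
The studio must at least cover the workshop's forgone profit from cutting 5→4: 168 = 168.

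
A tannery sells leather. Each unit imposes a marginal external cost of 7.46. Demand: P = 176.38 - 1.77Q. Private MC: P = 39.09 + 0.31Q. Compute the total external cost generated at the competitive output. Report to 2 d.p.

492.40

Market equilibrium (private): 39.09 + 0.31Q = 176.38 - 1.77Q → Q_m = 66.0048.
Total external cost = MEC × Q_m = 7.46 × 66.0048 = 492.3958.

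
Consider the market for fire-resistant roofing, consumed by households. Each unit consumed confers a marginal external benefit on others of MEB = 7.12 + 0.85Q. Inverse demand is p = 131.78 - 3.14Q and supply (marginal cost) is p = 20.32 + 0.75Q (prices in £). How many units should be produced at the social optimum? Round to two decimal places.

Social marginal benefit = demand + MEB = 138.90 - 2.29Q.
Set SMB = MC: 138.90 - 2.29Q = 20.32 + 0.75Q → Q* = 39.0066.

Q* = 39.01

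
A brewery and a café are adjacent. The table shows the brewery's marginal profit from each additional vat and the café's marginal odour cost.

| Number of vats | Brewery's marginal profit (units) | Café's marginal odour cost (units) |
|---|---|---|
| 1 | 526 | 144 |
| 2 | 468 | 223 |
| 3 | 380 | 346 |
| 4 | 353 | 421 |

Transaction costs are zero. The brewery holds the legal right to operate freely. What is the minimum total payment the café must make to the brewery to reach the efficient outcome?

Left alone the brewery would choose level 4 (marginal profit stays positive).
Efficient level: k* = 3 (marginal profit ≥ marginal odour cost through 3).
The café must at least cover the brewery's forgone profit from cutting 4→3: 353 = 353.

353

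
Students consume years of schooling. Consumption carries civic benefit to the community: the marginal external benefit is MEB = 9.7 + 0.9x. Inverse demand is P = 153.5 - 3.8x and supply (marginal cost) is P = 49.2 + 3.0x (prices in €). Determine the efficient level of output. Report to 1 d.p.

x* = 19.3

Social marginal benefit = demand + MEB = 163.2 - 2.9x.
Set SMB = MC: 163.2 - 2.9x = 49.2 + 3.0x → x* = 19.3220.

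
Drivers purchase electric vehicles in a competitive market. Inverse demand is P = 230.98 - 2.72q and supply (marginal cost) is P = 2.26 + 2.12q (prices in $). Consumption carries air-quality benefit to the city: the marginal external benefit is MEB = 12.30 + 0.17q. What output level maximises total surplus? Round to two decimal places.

q* = 51.61

Social marginal benefit = demand + MEB = 243.28 - 2.55q.
Set SMB = MC: 243.28 - 2.55q = 2.26 + 2.12q → q* = 51.6103.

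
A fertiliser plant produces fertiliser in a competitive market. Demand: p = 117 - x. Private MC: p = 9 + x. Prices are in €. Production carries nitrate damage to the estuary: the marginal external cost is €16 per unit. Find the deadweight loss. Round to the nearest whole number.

DWL = €64

Market equilibrium (private): 9 + x = 117 - x → x_m = 54.0000.
Social marginal cost = private MC + MEC = 25 + x.
Set SMC = demand: 25 + x = 117 - x → x* = 46.0000.
Height of the DWL triangle at x_m is SMC(x_m) − demand(x_m) = MEC(x_m) = 16.0000.
DWL = ½ × 8.0000 × 16.0000 = 64.0000.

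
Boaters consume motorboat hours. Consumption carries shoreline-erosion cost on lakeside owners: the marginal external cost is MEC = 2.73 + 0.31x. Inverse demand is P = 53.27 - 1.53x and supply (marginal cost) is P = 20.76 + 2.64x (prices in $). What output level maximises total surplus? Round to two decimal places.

x* = 6.65

Social marginal benefit = demand − MEC = 50.54 - 1.84x.
Set SMB = MC: 50.54 - 1.84x = 20.76 + 2.64x → x* = 6.6473.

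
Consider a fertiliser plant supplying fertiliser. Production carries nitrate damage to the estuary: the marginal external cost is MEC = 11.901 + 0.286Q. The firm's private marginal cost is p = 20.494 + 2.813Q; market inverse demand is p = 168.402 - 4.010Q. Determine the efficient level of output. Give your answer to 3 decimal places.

Social marginal cost = private MC + MEC = 32.395 + 3.099Q.
Set SMC = demand: 32.395 + 3.099Q = 168.402 - 4.010Q → Q* = 19.1317.

Q* = 19.132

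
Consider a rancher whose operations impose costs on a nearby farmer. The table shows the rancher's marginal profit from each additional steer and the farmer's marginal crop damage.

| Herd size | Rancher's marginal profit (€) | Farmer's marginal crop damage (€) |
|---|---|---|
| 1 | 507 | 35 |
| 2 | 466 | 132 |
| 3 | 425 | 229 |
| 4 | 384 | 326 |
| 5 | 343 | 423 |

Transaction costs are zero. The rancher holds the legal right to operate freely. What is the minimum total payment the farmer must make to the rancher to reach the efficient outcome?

Left alone the rancher would choose level 5 (marginal profit stays positive).
Efficient level: k* = 4 (marginal profit ≥ marginal crop damage through 4).
The farmer must at least cover the rancher's forgone profit from cutting 5→4: 343 = 343.

€343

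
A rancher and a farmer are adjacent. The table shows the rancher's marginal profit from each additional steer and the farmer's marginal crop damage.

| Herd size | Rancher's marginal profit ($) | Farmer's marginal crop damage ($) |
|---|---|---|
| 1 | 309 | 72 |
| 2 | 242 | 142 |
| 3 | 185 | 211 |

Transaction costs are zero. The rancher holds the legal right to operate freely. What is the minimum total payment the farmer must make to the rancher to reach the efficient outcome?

$185

Left alone the rancher would choose level 3 (marginal profit stays positive).
Efficient level: k* = 2 (marginal profit ≥ marginal crop damage through 2).
The farmer must at least cover the rancher's forgone profit from cutting 3→2: 185 = 185.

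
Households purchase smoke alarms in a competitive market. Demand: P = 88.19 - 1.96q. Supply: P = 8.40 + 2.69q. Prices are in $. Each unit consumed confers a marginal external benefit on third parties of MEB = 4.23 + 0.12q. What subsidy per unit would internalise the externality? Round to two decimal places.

subsidy = $6.46 per unit

Social marginal benefit = demand + MEB = 92.42 - 1.84q.
Set SMB = MC: 92.42 - 1.84q = 8.40 + 2.69q → q* = 18.5475.
The Pigouvian subsidy equals MEB at q*: 4.23 + 0.12×18.5475 = 6.4557.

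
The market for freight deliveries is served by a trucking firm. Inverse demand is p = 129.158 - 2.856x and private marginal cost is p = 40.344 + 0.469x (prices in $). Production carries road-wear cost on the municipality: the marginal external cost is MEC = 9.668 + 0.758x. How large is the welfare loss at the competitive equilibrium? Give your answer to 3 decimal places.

Market equilibrium (private): 40.344 + 0.469x = 129.158 - 2.856x → x_m = 26.7110.
Social marginal cost = private MC + MEC = 50.012 + 1.227x.
Set SMC = demand: 50.012 + 1.227x = 129.158 - 2.856x → x* = 19.3843.
Between x* and x_m the wedge SMC − demand runs linearly from 0 to MEC(x_m), so the loss is a triangle.
DWL = ½ × 7.3267 × 29.9149 = 109.5887.

DWL = $109.589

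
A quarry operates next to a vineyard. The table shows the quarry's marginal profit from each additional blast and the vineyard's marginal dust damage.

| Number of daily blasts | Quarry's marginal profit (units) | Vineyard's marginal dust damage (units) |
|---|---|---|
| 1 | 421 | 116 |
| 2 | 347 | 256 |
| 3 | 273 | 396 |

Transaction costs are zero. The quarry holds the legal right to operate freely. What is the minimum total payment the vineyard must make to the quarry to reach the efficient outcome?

Left alone the quarry would choose level 3 (marginal profit stays positive).
Efficient level: k* = 2 (marginal profit ≥ marginal dust damage through 2).
The vineyard must at least cover the quarry's forgone profit from cutting 3→2: 273 = 273.

273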